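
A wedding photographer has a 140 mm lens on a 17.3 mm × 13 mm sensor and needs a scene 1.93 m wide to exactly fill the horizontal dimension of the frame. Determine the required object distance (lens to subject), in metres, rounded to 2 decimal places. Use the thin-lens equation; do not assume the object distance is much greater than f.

W: 1.93 m = 1930 mm.
Magnification m = w/W = dᵢ/dₒ; combined with 1/f = 1/dₒ + 1/dᵢ this gives dₒ = f·(1 + W/w).
dₒ = 140 mm × (1 + 1930/17.3) = 140 × 112.5607 ≈ 15758.497 mm = 15.7585 m.

15.76 m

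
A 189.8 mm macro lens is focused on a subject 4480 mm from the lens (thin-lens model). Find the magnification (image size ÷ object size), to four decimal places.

Thin lens: 1/f = 1/dₒ + 1/dᵢ → 1/dᵢ = 1/189.8 − 1/4480 = 0.0050455 mm⁻¹, so dᵢ ≈ 198.1968 mm.
Magnification m = dᵢ/dₒ = 198.1968/4480 ≈ 0.04424.

0.0442×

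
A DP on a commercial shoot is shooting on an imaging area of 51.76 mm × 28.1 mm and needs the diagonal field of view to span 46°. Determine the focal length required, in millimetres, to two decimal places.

69.37 mm

Sensor diagonal = √(51.76² + 28.1²) = √3468.7076 ≈ 58.8957 mm.
From α = 2·arctan(d/2f) we get f = d / (2·tan(α/2)).
With d = 58.8957 mm and α/2 = 23°, tan(α/2) ≈ 0.42447, so f ≈ 58.8957 / 0.84895 ≈ 69.3748 mm.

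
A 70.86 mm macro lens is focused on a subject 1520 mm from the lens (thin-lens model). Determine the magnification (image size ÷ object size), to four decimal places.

0.0489×

Thin lens: 1/f = 1/dₒ + 1/dᵢ → 1/dᵢ = 1/70.86 − 1/1520 = 0.0134544 mm⁻¹, so dᵢ ≈ 74.3249 mm.
Magnification m = dᵢ/dₒ = 74.3249/1520 ≈ 0.04890.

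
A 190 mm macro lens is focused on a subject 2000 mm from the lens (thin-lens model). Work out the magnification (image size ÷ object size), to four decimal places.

0.1050×

Thin lens: 1/f = 1/dₒ + 1/dᵢ → 1/dᵢ = 1/190 − 1/2000 = 0.0047632 mm⁻¹, so dᵢ ≈ 209.9448 mm.
Magnification m = dᵢ/dₒ = 209.9448/2000 ≈ 0.10497.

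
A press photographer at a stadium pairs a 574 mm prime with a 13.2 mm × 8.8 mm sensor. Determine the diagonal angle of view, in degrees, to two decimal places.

1.58°

Sensor diagonal = √(13.2² + 8.8²) = √251.6800 ≈ 15.8644 mm.
Angle of view α = 2·arctan(d/2f) with d = 15.8644 mm and f = 574 mm.
d/2f = 0.01382; arctan(0.01382) ≈ 0.7917°, so α ≈ 1.5835°.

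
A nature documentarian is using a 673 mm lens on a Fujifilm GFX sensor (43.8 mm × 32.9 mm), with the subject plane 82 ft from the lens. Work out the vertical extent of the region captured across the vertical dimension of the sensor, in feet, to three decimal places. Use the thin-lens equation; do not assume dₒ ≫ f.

dₒ: 82 ft × 304.8 mm/ft = 24993.60 mm.
Similar triangles through the lens centre give W/dₒ = h/dᵢ; with 1/f = 1/dₒ + 1/dᵢ this gives W = h·(dₒ − f)/f.
W = 32.9 mm × (24993.6 − 673) / 673 = 32.9 × 36.1376 ≈ 1188.927 mm = 1188.927/304.8 ft = 3.90068 ft.

3.901 ft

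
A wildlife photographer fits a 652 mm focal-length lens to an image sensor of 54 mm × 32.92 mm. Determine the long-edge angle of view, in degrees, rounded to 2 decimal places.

4.74°

Angle of view α = 2·arctan(w/2f) with w = 54 mm and f = 652 mm.
w/2f = 0.04141; arctan(0.04141) ≈ 2.3713°, so α ≈ 4.7426°.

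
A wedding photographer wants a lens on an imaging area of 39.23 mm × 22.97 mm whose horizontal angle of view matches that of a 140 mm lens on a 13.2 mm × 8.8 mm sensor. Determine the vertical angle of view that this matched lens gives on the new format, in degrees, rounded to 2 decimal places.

3.16°

Equal horizontal AOV ⇒ f₂ = f₁ · 39.23/13.2 = 140 × 2.97197 ≈ 416.0758 mm.
Vertical AOV on the new format = 2·arctan(22.97 / (2 × 416.0758)) = 2·arctan(0.02760) ≈ 3.1623°.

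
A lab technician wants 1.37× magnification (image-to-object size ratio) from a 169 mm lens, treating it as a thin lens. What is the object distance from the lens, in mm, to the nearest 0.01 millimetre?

292.36 mm

With m = dᵢ/dₒ and 1/f = 1/dₒ + 1/dᵢ, substituting dᵢ = m·dₒ gives 1/f = (1 + 1/m)/dₒ, hence dₒ = f·(1 + 1/m).
dₒ = 169 × (1 + 1/1.37) = 169 × 1.72993 ≈ 292.358 mm.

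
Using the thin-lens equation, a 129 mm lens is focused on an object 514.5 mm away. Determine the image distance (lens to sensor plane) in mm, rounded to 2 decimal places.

1/dᵢ = 1/f − 1/dₒ = 1/129 − 1/514.5 = 0.0058083 mm⁻¹.
dᵢ = 1/0.0058083 ≈ 172.1673 mm.

172.17 mm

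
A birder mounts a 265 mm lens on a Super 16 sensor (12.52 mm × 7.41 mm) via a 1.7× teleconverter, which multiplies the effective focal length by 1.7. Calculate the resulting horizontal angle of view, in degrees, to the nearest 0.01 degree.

1.59°

Effective focal length f = 265 × 1.7 = 450.5 mm.
α = 2·arctan(12.52 / (2 × 450.5)) = 2·arctan(0.01390) ≈ 1.5922°.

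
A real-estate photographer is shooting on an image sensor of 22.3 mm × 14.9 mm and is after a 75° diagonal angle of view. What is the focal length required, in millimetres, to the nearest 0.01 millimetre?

17.48 mm

Sensor diagonal = √(22.3² + 14.9²) = √719.3000 ≈ 26.8198 mm.
From α = 2·arctan(d/2f) we get f = d / (2·tan(α/2)).
With d = 26.8198 mm and α/2 = 37.5°, tan(α/2) ≈ 0.76733, so f ≈ 26.8198 / 1.53465 ≈ 17.4761 mm.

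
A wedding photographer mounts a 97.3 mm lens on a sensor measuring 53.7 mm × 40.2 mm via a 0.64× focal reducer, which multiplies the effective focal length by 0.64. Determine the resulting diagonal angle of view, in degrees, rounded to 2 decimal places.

56.61°

Effective focal length f = 97.3 × 0.64 = 62.272 mm.
Sensor diagonal = √(53.7² + 40.2²) = √4499.7300 ≈ 67.0800 mm.
α = 2·arctan(67.080 / (2 × 62.272)) = 2·arctan(0.53861) ≈ 56.6143°.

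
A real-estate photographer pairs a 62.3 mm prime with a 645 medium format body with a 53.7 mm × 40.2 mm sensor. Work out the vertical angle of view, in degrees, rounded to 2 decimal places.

Angle of view α = 2·arctan(h/2f) with h = 40.2 mm and f = 62.3 mm.
h/2f = 0.32263; arctan(0.32263) ≈ 17.8814°, so α ≈ 35.7628°.

35.76°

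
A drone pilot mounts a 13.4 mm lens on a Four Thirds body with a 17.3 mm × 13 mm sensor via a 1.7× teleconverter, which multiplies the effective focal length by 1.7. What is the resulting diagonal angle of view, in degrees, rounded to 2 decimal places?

Effective focal length f = 13.4 × 1.7 = 22.78 mm.
Sensor diagonal = √(17.3² + 13²) = √468.2900 ≈ 21.6400 mm.
α = 2·arctan(21.640 / (2 × 22.78)) = 2·arctan(0.47498) ≈ 50.8134°.

50.81°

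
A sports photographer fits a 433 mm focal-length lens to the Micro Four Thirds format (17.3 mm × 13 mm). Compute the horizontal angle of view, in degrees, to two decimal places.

2.29°

Angle of view α = 2·arctan(w/2f) with w = 17.3 mm and f = 433 mm.
w/2f = 0.01998; arctan(0.01998) ≈ 1.1444°, so α ≈ 2.2889°.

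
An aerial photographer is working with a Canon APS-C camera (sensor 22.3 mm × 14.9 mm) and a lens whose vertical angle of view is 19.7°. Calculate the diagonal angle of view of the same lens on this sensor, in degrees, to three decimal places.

34.711°

From the vertical AOV: f = 14.9 / (2·tan(9.85°)) = 14.9 / 0.34726 ≈ 42.9076 mm.
Sensor diagonal = √(22.3² + 14.9²) = √719.3000 ≈ 26.8198 mm.
Diagonal AOV = 2·arctan(26.8198 / (2 × 42.9076)) = 2·arctan(0.31253) ≈ 34.7111°.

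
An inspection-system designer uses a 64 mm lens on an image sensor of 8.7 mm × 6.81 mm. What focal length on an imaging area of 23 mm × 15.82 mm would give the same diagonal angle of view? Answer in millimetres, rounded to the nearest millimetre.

Sensor diagonal = √(8.7² + 6.81²) = √122.0661 ≈ 11.0484 mm.
Sensor diagonal = √(23² + 15.82²) = √779.2724 ≈ 27.9155 mm.
Equal angle of view means equal diagonal/f ratio, so f₂ = f₁ · (diagonal₂/diagonal₁) = 64 × 27.9155/11.0484.
f₂ = 64 × 2.52666 ≈ 161.706 mm.

162 mm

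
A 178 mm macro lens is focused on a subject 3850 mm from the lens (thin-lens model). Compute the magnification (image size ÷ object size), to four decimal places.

0.0485×

Thin lens: 1/f = 1/dₒ + 1/dᵢ → 1/dᵢ = 1/178 − 1/3850 = 0.0053582 mm⁻¹, so dᵢ ≈ 186.6285 mm.
Magnification m = dᵢ/dₒ = 186.6285/3850 ≈ 0.04847.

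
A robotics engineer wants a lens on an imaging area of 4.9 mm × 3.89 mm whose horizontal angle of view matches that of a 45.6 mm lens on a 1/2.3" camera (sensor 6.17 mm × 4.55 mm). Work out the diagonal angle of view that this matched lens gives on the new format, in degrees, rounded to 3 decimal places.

9.874°

Equal horizontal AOV ⇒ f₂ = f₁ · 4.9/6.17 = 45.6 × 0.79417 ≈ 36.2139 mm.
Sensor diagonal = √(4.9² + 3.89²) = √39.1421 ≈ 6.2564 mm.
Diagonal AOV on the new format = 2·arctan(6.2564 / (2 × 36.2139)) = 2·arctan(0.08638) ≈ 9.8740°.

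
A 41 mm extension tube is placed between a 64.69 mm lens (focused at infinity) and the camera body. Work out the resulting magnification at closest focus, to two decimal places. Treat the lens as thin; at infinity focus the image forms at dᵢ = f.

The tube moves the image plane from f to f + e, so dᵢ = 64.69 + 41 = 105.69 mm. Focus is achieved when 1/f = 1/dₒ + 1/dᵢ, giving dₒ = 1/(1/f − 1/(f+e)).
Magnification m = dᵢ/dₒ = (f+e)·(1/f − 1/(f+e)) = e/f = 41/64.69 ≈ 0.6338.

0.63×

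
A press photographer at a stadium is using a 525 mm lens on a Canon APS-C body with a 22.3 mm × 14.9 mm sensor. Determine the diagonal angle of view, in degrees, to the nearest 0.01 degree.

2.93°

Sensor diagonal = √(22.3² + 14.9²) = √719.3000 ≈ 26.8198 mm.
Angle of view α = 2·arctan(d/2f) with d = 26.8198 mm and f = 525 mm.
d/2f = 0.02554; arctan(0.02554) ≈ 1.4632°, so α ≈ 2.9263°.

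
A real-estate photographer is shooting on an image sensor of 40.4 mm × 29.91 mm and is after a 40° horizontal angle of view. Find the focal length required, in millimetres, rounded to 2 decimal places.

From α = 2·arctan(w/2f) we get f = w / (2·tan(α/2)).
With w = 40.4 mm and α/2 = 20°, tan(α/2) ≈ 0.36397, so f ≈ 40.4 / 0.72794 ≈ 55.4990 mm.

55.50 mm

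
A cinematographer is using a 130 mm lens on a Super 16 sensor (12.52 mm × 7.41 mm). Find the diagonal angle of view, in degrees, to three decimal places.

6.405°

Sensor diagonal = √(12.52² + 7.41²) = √211.6585 ≈ 14.5485 mm.
Angle of view α = 2·arctan(d/2f) with d = 14.5485 mm and f = 130 mm.
d/2f = 0.05596; arctan(0.05596) ≈ 3.2027°, so α ≈ 6.4054°.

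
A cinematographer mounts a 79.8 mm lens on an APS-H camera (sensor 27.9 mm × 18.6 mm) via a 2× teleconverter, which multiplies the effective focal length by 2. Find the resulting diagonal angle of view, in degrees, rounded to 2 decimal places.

11.99°

Effective focal length f = 79.8 × 2 = 159.6 mm.
Sensor diagonal = √(27.9² + 18.6²) = √1124.3700 ≈ 33.5316 mm.
α = 2·arctan(33.532 / (2 × 159.6)) = 2·arctan(0.10505) ≈ 11.9937°.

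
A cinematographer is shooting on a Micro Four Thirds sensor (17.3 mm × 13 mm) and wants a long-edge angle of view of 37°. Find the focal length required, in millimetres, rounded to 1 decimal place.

From α = 2·arctan(w/2f) we get f = w / (2·tan(α/2)).
With w = 17.3 mm and α/2 = 18.5°, tan(α/2) ≈ 0.33460, so f ≈ 17.3 / 0.66919 ≈ 25.8521 mm.

25.9 mm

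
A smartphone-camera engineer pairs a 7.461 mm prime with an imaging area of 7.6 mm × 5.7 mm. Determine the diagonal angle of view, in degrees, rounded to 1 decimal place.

65.0°

Sensor diagonal = √(7.6² + 5.7²) = √90.2500 ≈ 9.5000 mm.
Angle of view α = 2·arctan(d/2f) with d = 9.5000 mm and f = 7.461 mm.
d/2f = 0.63664; arctan(0.63664) ≈ 32.4826°, so α ≈ 64.9652°.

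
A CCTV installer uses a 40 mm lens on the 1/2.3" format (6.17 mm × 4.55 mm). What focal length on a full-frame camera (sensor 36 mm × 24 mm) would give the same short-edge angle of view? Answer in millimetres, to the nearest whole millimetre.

Equal angle of view means equal height/f ratio, so f₂ = f₁ · (height₂/height₁) = 40 × 24/4.55.
f₂ = 40 × 5.27473 ≈ 210.989 mm.

211 mm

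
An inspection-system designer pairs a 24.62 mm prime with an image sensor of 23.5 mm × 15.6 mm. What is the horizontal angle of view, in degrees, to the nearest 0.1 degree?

Angle of view α = 2·arctan(w/2f) with w = 23.5 mm and f = 24.62 mm.
w/2f = 0.47725; arctan(0.47725) ≈ 25.5130°, so α ≈ 51.0260°.

51.0°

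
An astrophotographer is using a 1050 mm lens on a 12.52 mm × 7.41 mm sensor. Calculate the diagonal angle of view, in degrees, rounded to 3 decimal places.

0.794°

Sensor diagonal = √(12.52² + 7.41²) = √211.6585 ≈ 14.5485 mm.
Angle of view α = 2·arctan(d/2f) with d = 14.5485 mm and f = 1050 mm.
d/2f = 0.00693; arctan(0.00693) ≈ 0.3969°, so α ≈ 0.7939°.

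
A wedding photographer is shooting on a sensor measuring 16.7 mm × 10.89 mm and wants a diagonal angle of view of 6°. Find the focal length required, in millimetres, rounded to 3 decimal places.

Sensor diagonal = √(16.7² + 10.89²) = √397.4821 ≈ 19.9370 mm.
From α = 2·arctan(d/2f) we get f = d / (2·tan(α/2)).
With d = 19.9370 mm and α/2 = 3°, tan(α/2) ≈ 0.05241, so f ≈ 19.9370 / 0.10482 ≈ 190.2099 mm.

190.210 mm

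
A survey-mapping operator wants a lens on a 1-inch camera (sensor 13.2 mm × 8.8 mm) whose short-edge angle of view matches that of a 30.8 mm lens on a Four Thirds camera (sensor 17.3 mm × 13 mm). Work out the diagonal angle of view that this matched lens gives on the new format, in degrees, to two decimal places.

Equal short-edge AOV ⇒ f₂ = f₁ · 8.8/13 = 30.8 × 0.67692 ≈ 20.8492 mm.
Sensor diagonal = √(13.2² + 8.8²) = √251.6800 ≈ 15.8644 mm.
Diagonal AOV on the new format = 2·arctan(15.8644 / (2 × 20.8492)) = 2·arctan(0.38046) ≈ 41.6592°.

41.66°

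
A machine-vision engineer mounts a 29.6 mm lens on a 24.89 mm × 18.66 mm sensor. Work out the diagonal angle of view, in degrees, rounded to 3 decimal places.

55.441°

Sensor diagonal = √(24.89² + 18.66²) = √967.7077 ≈ 31.1080 mm.
Angle of view α = 2·arctan(d/2f) with d = 31.1080 mm and f = 29.6 mm.
d/2f = 0.52547; arctan(0.52547) ≈ 27.7207°, so α ≈ 55.4414°.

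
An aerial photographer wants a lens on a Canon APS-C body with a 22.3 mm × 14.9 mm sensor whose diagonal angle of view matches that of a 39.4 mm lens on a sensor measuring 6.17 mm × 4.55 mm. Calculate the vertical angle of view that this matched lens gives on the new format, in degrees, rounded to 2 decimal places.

Sensor diagonal = √(6.17² + 4.55²) = √58.7714 ≈ 7.6663 mm.
Sensor diagonal = √(22.3² + 14.9²) = √719.3000 ≈ 26.8198 mm.
Equal diagonal AOV ⇒ f₂ = f₁ · 26.8198/7.6663 = 39.4 × 3.49842 ≈ 137.8378 mm.
Vertical AOV on the new format = 2·arctan(14.9 / (2 × 137.8378)) = 2·arctan(0.05405) ≈ 6.1875°.

6.19°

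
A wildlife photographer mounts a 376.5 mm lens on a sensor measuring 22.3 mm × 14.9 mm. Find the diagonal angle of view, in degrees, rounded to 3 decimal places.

Sensor diagonal = √(22.3² + 14.9²) = √719.3000 ≈ 26.8198 mm.
Angle of view α = 2·arctan(d/2f) with d = 26.8198 mm and f = 376.5 mm.
d/2f = 0.03562; arctan(0.03562) ≈ 2.0399°, so α ≈ 4.0797°.

4.080°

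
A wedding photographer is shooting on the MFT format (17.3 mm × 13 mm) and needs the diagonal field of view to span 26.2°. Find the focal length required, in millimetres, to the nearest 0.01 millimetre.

Sensor diagonal = √(17.3² + 13²) = √468.2900 ≈ 21.6400 mm.
From α = 2·arctan(d/2f) we get f = d / (2·tan(α/2)).
With d = 21.6400 mm and α/2 = 13.1°, tan(α/2) ≈ 0.23271, so f ≈ 21.6400 / 0.46541 ≈ 46.4962 mm.

46.50 mm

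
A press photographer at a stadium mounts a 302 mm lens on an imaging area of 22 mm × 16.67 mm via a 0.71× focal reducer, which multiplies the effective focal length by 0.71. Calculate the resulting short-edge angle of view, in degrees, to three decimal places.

Effective focal length f = 302 × 0.71 = 214.42 mm.
α = 2·arctan(16.67 / (2 × 214.42)) = 2·arctan(0.03887) ≈ 4.4522°.

4.452°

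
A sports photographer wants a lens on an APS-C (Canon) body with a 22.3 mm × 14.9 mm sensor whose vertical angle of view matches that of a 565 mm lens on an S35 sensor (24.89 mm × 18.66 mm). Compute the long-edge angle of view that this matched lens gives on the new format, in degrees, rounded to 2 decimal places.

Equal vertical AOV ⇒ f₂ = f₁ · 14.9/18.66 = 565 × 0.79850 ≈ 451.1522 mm.
Long-edge AOV on the new format = 2·arctan(22.3 / (2 × 451.1522)) = 2·arctan(0.02471) ≈ 2.8315°.

2.83°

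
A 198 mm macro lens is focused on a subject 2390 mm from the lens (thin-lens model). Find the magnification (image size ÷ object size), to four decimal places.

0.0903×

Thin lens: 1/f = 1/dₒ + 1/dᵢ → 1/dᵢ = 1/198 − 1/2390 = 0.0046321 mm⁻¹, so dᵢ ≈ 215.8850 mm.
Magnification m = dᵢ/dₒ = 215.8850/2390 ≈ 0.09033.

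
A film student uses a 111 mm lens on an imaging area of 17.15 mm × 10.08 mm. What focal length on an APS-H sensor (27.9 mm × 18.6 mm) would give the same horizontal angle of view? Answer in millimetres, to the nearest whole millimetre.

Equal angle of view means equal width/f ratio, so f₂ = f₁ · (width₂/width₁) = 111 × 27.9/17.15.
f₂ = 111 × 1.62682 ≈ 180.577 mm.

181 mm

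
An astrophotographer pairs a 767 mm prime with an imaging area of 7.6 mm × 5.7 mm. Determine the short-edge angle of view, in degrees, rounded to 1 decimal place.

0.4°

Angle of view α = 2·arctan(h/2f) with h = 5.7 mm and f = 767 mm.
h/2f = 0.00372; arctan(0.00372) ≈ 0.2129°, so α ≈ 0.4258°.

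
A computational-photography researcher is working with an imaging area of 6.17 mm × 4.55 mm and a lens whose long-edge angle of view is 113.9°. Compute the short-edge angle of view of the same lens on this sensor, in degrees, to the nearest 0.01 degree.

From the long-edge AOV: f = 6.17 / (2·tan(56.95°)) = 6.17 / 3.07385 ≈ 2.0073 mm.
Short-edge AOV = 2·arctan(4.55 / (2 × 2.0073)) = 2·arctan(1.13339) ≈ 97.1555°.

97.16°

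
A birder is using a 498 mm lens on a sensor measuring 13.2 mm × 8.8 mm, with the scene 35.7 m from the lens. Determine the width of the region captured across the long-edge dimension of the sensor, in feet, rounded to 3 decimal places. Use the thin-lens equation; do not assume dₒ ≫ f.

dₒ: 35.7 m = 35700 mm.
Similar triangles through the lens centre give W/dₒ = w/dᵢ; with 1/f = 1/dₒ + 1/dᵢ this gives W = w·(dₒ − f)/f.
W = 13.2 mm × (35700 − 498) / 498 = 13.2 × 70.6867 ≈ 933.065 mm = 933.065/304.8 ft = 3.06124 ft.

3.061 ft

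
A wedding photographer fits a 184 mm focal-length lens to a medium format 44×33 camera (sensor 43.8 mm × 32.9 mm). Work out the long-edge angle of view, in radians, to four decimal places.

Angle of view α = 2·arctan(w/2f) with w = 43.8 mm and f = 184 mm.
w/2f = 0.11902; arctan(0.11902) ≈ 0.1185 rad, so α ≈ 0.2369 rad.

0.2369 rad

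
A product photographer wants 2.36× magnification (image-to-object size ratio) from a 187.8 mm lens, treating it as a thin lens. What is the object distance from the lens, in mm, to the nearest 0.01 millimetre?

With m = dᵢ/dₒ and 1/f = 1/dₒ + 1/dᵢ, substituting dᵢ = m·dₒ gives 1/f = (1 + 1/m)/dₒ, hence dₒ = f·(1 + 1/m).
dₒ = 187.8 × (1 + 1/2.36) = 187.8 × 1.42373 ≈ 267.376 mm.

267.38 mm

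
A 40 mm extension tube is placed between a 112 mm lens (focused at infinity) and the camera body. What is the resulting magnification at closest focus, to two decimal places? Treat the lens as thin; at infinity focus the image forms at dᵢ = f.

0.36×

The tube moves the image plane from f to f + e, so dᵢ = 112 + 40 = 152 mm. Focus is achieved when 1/f = 1/dₒ + 1/dᵢ, giving dₒ = 1/(1/f − 1/(f+e)).
Magnification m = dᵢ/dₒ = (f+e)·(1/f − 1/(f+e)) = e/f = 40/112 ≈ 0.3571.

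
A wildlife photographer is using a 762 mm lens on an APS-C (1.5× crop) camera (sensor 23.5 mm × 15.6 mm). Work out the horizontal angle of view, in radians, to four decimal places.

0.0308 rad

Angle of view α = 2·arctan(w/2f) with w = 23.5 mm and f = 762 mm.
w/2f = 0.01542; arctan(0.01542) ≈ 0.0154 rad, so α ≈ 0.0308 rad.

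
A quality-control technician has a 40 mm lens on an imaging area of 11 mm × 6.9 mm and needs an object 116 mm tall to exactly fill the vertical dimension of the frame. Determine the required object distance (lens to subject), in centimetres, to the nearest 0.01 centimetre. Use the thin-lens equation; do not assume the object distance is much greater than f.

Magnification m = h/W = dᵢ/dₒ; combined with 1/f = 1/dₒ + 1/dᵢ this gives dₒ = f·(1 + W/h).
dₒ = 40 mm × (1 + 116/6.9) = 40 × 17.8116 ≈ 712.464 mm = 71.2464 cm.

71.25 cm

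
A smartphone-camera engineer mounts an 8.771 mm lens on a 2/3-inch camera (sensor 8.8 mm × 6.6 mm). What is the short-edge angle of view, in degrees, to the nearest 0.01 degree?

Angle of view α = 2·arctan(h/2f) with h = 6.6 mm and f = 8.771 mm.
h/2f = 0.37624; arctan(0.37624) ≈ 20.6183°, so α ≈ 41.2366°.

41.24°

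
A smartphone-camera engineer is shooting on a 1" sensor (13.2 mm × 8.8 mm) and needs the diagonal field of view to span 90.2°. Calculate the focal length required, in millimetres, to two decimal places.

Sensor diagonal = √(13.2² + 8.8²) = √251.6800 ≈ 15.8644 mm.
From α = 2·arctan(d/2f) we get f = d / (2·tan(α/2)).
With d = 15.8644 mm and α/2 = 45.1°, tan(α/2) ≈ 1.00350, so f ≈ 15.8644 / 2.00699 ≈ 7.9046 mm.

7.90 mm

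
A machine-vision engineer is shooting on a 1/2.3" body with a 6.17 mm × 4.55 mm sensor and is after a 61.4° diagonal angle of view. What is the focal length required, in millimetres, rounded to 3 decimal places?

Sensor diagonal = √(6.17² + 4.55²) = √58.7714 ≈ 7.6663 mm.
From α = 2·arctan(d/2f) we get f = d / (2·tan(α/2)).
With d = 7.6663 mm and α/2 = 30.7°, tan(α/2) ≈ 0.59376, so f ≈ 7.6663 / 1.18751 ≈ 6.4557 mm.

6.456 mm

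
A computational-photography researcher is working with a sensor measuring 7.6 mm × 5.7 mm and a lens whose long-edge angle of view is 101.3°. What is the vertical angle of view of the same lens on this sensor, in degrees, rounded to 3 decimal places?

From the long-edge AOV: f = 7.6 / (2·tan(50.65°)) = 7.6 / 2.43918 ≈ 3.1158 mm.
Vertical AOV = 2·arctan(5.7 / (2 × 3.1158)) = 2·arctan(0.91469) ≈ 84.8978°.

84.898°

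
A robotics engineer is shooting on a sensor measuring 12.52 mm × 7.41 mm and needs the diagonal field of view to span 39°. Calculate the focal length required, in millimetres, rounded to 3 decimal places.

20.542 mm

Sensor diagonal = √(12.52² + 7.41²) = √211.6585 ≈ 14.5485 mm.
From α = 2·arctan(d/2f) we get f = d / (2·tan(α/2)).
With d = 14.5485 mm and α/2 = 19.5°, tan(α/2) ≈ 0.35412, so f ≈ 14.5485 / 0.70824 ≈ 20.5418 mm.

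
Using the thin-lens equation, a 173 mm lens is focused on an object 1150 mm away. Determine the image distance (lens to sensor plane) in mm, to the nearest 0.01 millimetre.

203.63 mm

1/dᵢ = 1/f − 1/dₒ = 1/173 − 1/1150 = 0.0049108 mm⁻¹.
dᵢ = 1/0.0049108 ≈ 203.6336 mm.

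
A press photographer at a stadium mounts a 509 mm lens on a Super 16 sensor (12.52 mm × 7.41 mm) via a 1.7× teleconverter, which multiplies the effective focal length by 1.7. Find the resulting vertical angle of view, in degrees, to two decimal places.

0.49°

Effective focal length f = 509 × 1.7 = 865.3 mm.
α = 2·arctan(7.41 / (2 × 865.3)) = 2·arctan(0.00428) ≈ 0.4906°.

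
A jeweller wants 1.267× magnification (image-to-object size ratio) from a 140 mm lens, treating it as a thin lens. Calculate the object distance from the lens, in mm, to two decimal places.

250.50 mm

With m = dᵢ/dₒ and 1/f = 1/dₒ + 1/dᵢ, substituting dᵢ = m·dₒ gives 1/f = (1 + 1/m)/dₒ, hence dₒ = f·(1 + 1/m).
dₒ = 140 × (1 + 1/1.267) = 140 × 1.78927 ≈ 250.497 mm.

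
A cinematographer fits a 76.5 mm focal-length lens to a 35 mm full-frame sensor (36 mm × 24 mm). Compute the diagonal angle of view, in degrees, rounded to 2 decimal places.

31.58°

Sensor diagonal = √(36² + 24²) = √1872.0000 ≈ 43.2666 mm.
Angle of view α = 2·arctan(d/2f) with d = 43.2666 mm and f = 76.5 mm.
d/2f = 0.28279; arctan(0.28279) ≈ 15.7903°, so α ≈ 31.5806°.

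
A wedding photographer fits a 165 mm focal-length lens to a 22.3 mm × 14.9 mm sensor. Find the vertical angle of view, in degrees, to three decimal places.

5.170°

Angle of view α = 2·arctan(h/2f) with h = 14.9 mm and f = 165 mm.
h/2f = 0.04515; arctan(0.04515) ≈ 2.5852°, so α ≈ 5.1705°.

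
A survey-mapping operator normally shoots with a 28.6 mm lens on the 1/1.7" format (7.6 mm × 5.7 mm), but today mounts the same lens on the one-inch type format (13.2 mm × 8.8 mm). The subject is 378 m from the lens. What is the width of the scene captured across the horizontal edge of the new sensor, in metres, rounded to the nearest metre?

The focal length stays 28.6 mm; the relevant sensor dimension is now w = 13.2 mm. Object distance dₒ = 378 m = 378000 mm.
Thin-lens field width W = w·(dₒ − f)/f = 13.2 × (378000 − 28.6)/28.6 ≈ 174448.338 mm = 174.448 m.

174 m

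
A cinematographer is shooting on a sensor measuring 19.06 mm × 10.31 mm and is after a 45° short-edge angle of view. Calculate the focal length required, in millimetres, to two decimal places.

12.45 mm

From α = 2·arctan(h/2f) we get f = h / (2·tan(α/2)).
With h = 10.31 mm and α/2 = 22.5°, tan(α/2) ≈ 0.41421, so f ≈ 10.31 / 0.82843 ≈ 12.4453 mm.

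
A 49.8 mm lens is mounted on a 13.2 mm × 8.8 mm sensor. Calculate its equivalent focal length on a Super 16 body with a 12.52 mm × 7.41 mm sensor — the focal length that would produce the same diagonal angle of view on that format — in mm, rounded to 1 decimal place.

Sensor diagonal = √(13.2² + 8.8²) = √251.6800 ≈ 15.8644 mm.
Sensor diagonal = √(12.52² + 7.41²) = √211.6585 ≈ 14.5485 mm.
Equal angle of view means equal diagonal/f ratio, so f₂ = f₁ · (diagonal₂/diagonal₁) = 49.8 × 14.5485/15.8644.
f₂ = 49.8 × 0.91705 ≈ 45.669 mm.

45.7 mm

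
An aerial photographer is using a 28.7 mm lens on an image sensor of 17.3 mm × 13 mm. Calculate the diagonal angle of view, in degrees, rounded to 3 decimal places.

41.313°

Sensor diagonal = √(17.3² + 13²) = √468.2900 ≈ 21.6400 mm.
Angle of view α = 2·arctan(d/2f) with d = 21.6400 mm and f = 28.7 mm.
d/2f = 0.37700; arctan(0.37700) ≈ 20.6566°, so α ≈ 41.3133°.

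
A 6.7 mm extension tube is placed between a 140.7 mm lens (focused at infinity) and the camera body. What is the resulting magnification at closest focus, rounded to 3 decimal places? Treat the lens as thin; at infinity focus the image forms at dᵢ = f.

The tube moves the image plane from f to f + e, so dᵢ = 140.7 + 6.7 = 147.4 mm. Focus is achieved when 1/f = 1/dₒ + 1/dᵢ, giving dₒ = 1/(1/f − 1/(f+e)).
Magnification m = dᵢ/dₒ = (f+e)·(1/f − 1/(f+e)) = e/f = 6.7/140.7 ≈ 0.0476.

0.048×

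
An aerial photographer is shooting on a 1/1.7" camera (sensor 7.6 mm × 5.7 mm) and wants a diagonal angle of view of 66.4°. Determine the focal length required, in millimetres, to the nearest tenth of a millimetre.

Sensor diagonal = √(7.6² + 5.7²) = √90.2500 ≈ 9.5000 mm.
From α = 2·arctan(d/2f) we get f = d / (2·tan(α/2)).
With d = 9.5000 mm and α/2 = 33.2°, tan(α/2) ≈ 0.65438, so f ≈ 9.5000 / 1.30876 ≈ 7.2588 mm.

7.3 mm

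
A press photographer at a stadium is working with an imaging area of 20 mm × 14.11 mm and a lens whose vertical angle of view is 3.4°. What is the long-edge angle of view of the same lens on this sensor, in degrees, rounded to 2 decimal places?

4.82°

From the vertical AOV: f = 14.11 / (2·tan(1.7°)) = 14.11 / 0.05936 ≈ 237.7077 mm.
Long-edge AOV = 2·arctan(20 / (2 × 237.7077)) = 2·arctan(0.04207) ≈ 4.8179°.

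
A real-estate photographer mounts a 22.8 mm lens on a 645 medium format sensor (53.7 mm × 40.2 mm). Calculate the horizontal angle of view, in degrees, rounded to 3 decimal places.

Angle of view α = 2·arctan(w/2f) with w = 53.7 mm and f = 22.8 mm.
w/2f = 1.17763; arctan(1.17763) ≈ 49.6633°, so α ≈ 99.3267°.

99.327°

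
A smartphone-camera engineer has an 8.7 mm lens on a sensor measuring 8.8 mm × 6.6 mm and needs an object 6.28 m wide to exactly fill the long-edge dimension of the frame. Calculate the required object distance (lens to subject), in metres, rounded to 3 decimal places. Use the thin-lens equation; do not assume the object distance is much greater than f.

W: 6.28 m = 6280 mm.
Magnification m = w/W = dᵢ/dₒ; combined with 1/f = 1/dₒ + 1/dᵢ this gives dₒ = f·(1 + W/w).
dₒ = 8.7 mm × (1 + 6280/8.8) = 8.7 × 714.6364 ≈ 6217.336 mm = 6.21734 m.

6.217 m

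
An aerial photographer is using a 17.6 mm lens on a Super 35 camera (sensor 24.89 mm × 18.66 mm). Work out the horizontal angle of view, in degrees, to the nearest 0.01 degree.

Angle of view α = 2·arctan(w/2f) with w = 24.89 mm and f = 17.6 mm.
w/2f = 0.70710; arctan(0.70710) ≈ 35.2642°, so α ≈ 70.5284°.

70.53°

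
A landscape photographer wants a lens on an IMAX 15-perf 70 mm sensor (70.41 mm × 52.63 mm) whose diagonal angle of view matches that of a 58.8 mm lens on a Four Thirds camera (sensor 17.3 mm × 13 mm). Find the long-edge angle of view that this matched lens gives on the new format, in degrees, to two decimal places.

16.77°

Sensor diagonal = √(17.3² + 13²) = √468.2900 ≈ 21.6400 mm.
Sensor diagonal = √(70.41² + 52.63²) = √7727.4850 ≈ 87.9061 mm.
Equal diagonal AOV ⇒ f₂ = f₁ · 87.9061/21.6400 = 58.8 × 4.06220 ≈ 238.8575 mm.
Long-edge AOV on the new format = 2·arctan(70.41 / (2 × 238.8575)) = 2·arctan(0.14739) ≈ 16.7688°.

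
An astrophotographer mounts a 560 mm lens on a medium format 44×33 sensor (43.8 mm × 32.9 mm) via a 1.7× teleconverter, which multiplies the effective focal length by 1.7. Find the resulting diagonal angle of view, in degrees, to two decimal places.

3.30°

Effective focal length f = 560 × 1.7 = 952 mm.
Sensor diagonal = √(43.8² + 32.9²) = √3000.8500 ≈ 54.7800 mm.
α = 2·arctan(54.780 / (2 × 952)) = 2·arctan(0.02877) ≈ 3.2960°.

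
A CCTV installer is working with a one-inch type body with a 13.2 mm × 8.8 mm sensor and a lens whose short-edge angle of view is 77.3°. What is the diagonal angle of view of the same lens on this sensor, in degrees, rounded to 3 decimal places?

From the short-edge AOV: f = 8.8 / (2·tan(38.65°)) = 8.8 / 1.59944 ≈ 5.5019 mm.
Sensor diagonal = √(13.2² + 8.8²) = √251.6800 ≈ 15.8644 mm.
Diagonal AOV = 2·arctan(15.8644 / (2 × 5.5019)) = 2·arctan(1.44171) ≈ 110.5082°.

110.508°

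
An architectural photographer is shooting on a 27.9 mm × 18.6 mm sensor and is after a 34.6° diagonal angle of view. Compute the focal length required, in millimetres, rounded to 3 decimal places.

Sensor diagonal = √(27.9² + 18.6²) = √1124.3700 ≈ 33.5316 mm.
From α = 2·arctan(d/2f) we get f = d / (2·tan(α/2)).
With d = 33.5316 mm and α/2 = 17.3°, tan(α/2) ≈ 0.31147, so f ≈ 33.5316 / 0.62293 ≈ 53.8288 mm.

53.829 mm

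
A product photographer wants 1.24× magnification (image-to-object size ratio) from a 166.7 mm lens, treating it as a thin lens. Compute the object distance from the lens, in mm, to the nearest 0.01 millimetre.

301.14 mm

With m = dᵢ/dₒ and 1/f = 1/dₒ + 1/dᵢ, substituting dᵢ = m·dₒ gives 1/f = (1 + 1/m)/dₒ, hence dₒ = f·(1 + 1/m).
dₒ = 166.7 × (1 + 1/1.24) = 166.7 × 1.80645 ≈ 301.135 mm.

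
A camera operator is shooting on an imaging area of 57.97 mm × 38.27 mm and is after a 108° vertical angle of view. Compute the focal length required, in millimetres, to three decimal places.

13.902 mm

From α = 2·arctan(h/2f) we get f = h / (2·tan(α/2)).
With h = 38.27 mm and α/2 = 54°, tan(α/2) ≈ 1.37638, so f ≈ 38.27 / 2.75276 ≈ 13.9024 mm.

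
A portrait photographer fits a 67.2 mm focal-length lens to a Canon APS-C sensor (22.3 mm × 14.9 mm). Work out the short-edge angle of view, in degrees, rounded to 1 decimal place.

Angle of view α = 2·arctan(h/2f) with h = 14.9 mm and f = 67.2 mm.
h/2f = 0.11086; arctan(0.11086) ≈ 6.3262°, so α ≈ 12.6523°.

12.7°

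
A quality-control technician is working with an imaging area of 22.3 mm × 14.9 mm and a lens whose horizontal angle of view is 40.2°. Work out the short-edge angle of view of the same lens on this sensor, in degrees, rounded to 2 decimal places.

From the horizontal AOV: f = 22.3 / (2·tan(20.1°)) = 22.3 / 0.73190 ≈ 30.4688 mm.
Short-edge AOV = 2·arctan(14.9 / (2 × 30.4688)) = 2·arctan(0.24451) ≈ 27.4799°.

27.48°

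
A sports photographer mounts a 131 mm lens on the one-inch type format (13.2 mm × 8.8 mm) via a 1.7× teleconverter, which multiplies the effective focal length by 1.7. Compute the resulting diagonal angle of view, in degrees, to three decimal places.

Effective focal length f = 131 × 1.7 = 222.7 mm.
Sensor diagonal = √(13.2² + 8.8²) = √251.6800 ≈ 15.8644 mm.
α = 2·arctan(15.864 / (2 × 222.7)) = 2·arctan(0.03562) ≈ 4.0798°.

4.080°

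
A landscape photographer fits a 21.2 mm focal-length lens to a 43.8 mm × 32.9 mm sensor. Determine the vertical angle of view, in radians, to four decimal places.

1.3198 rad

Angle of view α = 2·arctan(h/2f) with h = 32.9 mm and f = 21.2 mm.
h/2f = 0.77594; arctan(0.77594) ≈ 0.6599 rad, so α ≈ 1.3198 rad.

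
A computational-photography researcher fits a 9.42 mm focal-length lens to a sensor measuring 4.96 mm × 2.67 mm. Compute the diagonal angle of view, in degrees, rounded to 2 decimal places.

33.29°

Sensor diagonal = √(4.96² + 2.67²) = √31.7305 ≈ 5.6330 mm.
Angle of view α = 2·arctan(d/2f) with d = 5.6330 mm and f = 9.42 mm.
d/2f = 0.29899; arctan(0.29899) ≈ 16.6462°, so α ≈ 33.2923°.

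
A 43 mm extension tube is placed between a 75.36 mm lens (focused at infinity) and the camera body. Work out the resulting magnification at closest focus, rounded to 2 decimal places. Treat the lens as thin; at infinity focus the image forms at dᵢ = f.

0.57×

The tube moves the image plane from f to f + e, so dᵢ = 75.36 + 43 = 118.36 mm. Focus is achieved when 1/f = 1/dₒ + 1/dᵢ, giving dₒ = 1/(1/f − 1/(f+e)).
Magnification m = dᵢ/dₒ = (f+e)·(1/f − 1/(f+e)) = e/f = 43/75.36 ≈ 0.5706.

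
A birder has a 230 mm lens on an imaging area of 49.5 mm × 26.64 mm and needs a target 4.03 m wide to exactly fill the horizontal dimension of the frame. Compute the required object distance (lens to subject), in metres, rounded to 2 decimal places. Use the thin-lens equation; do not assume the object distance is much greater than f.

W: 4.03 m = 4030 mm.
Magnification m = w/W = dᵢ/dₒ; combined with 1/f = 1/dₒ + 1/dᵢ this gives dₒ = f·(1 + W/w).
dₒ = 230 mm × (1 + 4030/49.5) = 230 × 82.4141 ≈ 18955.253 mm = 18.9553 m.

18.96 m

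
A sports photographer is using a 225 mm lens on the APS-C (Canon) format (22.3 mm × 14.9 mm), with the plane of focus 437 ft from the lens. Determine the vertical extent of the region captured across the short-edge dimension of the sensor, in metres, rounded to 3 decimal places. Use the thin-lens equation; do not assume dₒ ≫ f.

8.806 m

dₒ: 437 ft × 304.8 mm/ft = 133197.60 mm.
Similar triangles through the lens centre give W/dₒ = h/dᵢ; with 1/f = 1/dₒ + 1/dᵢ this gives W = h·(dₒ − f)/f.
W = 14.9 mm × (133198 − 225) / 225 = 14.9 × 590.9893 ≈ 8805.741 mm = 8.80574 m.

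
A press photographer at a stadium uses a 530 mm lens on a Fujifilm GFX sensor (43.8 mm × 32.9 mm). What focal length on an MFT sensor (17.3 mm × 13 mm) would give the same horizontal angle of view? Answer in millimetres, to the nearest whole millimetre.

209 mm

Equal angle of view means equal width/f ratio, so f₂ = f₁ · (width₂/width₁) = 530 × 17.3/43.8.
f₂ = 530 × 0.39498 ≈ 209.338 mm.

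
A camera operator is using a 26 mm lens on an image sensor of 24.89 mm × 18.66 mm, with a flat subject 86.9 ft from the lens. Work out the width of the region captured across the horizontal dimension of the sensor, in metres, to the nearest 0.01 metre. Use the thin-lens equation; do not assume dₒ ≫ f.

dₒ: 86.9 ft × 304.8 mm/ft = 26487.12 mm.
Similar triangles through the lens centre give W/dₒ = w/dᵢ; with 1/f = 1/dₒ + 1/dᵢ this gives W = w·(dₒ − f)/f.
W = 24.89 mm × (26487.1 − 26) / 26 = 24.89 × 1017.7354 ≈ 25331.433 mm = 25.3314 m.

25.33 m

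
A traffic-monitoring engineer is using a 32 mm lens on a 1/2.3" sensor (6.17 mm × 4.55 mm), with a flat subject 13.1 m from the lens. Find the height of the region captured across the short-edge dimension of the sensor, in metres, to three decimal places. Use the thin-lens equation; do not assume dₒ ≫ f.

dₒ: 13.1 m = 13100 mm.
Similar triangles through the lens centre give W/dₒ = h/dᵢ; with 1/f = 1/dₒ + 1/dᵢ this gives W = h·(dₒ − f)/f.
W = 4.55 mm × (13100 − 32) / 32 = 4.55 × 408.3750 ≈ 1858.106 mm = 1.85811 m.

1.858 m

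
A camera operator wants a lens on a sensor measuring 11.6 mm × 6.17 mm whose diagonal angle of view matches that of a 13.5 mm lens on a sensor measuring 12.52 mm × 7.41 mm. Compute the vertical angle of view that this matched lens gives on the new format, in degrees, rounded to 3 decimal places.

28.400°

Sensor diagonal = √(12.52² + 7.41²) = √211.6585 ≈ 14.5485 mm.
Sensor diagonal = √(11.6² + 6.17²) = √172.6289 ≈ 13.1388 mm.
Equal diagonal AOV ⇒ f₂ = f₁ · 13.1388/14.5485 = 13.5 × 0.90311 ≈ 12.1919 mm.
Vertical AOV on the new format = 2·arctan(6.17 / (2 × 12.1919)) = 2·arctan(0.25304) ≈ 28.3997°.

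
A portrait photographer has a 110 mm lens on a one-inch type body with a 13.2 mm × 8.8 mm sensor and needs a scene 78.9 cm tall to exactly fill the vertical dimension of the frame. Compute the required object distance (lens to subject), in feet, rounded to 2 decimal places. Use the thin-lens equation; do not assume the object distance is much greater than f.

32.72 ft

W: 78.9 cm = 789 mm.
Magnification m = h/W = dᵢ/dₒ; combined with 1/f = 1/dₒ + 1/dᵢ this gives dₒ = f·(1 + W/h).
dₒ = 110 mm × (1 + 789/8.8) = 110 × 90.6591 ≈ 9972.500 mm = 9972.500/304.8 ft = 32.7182 ft.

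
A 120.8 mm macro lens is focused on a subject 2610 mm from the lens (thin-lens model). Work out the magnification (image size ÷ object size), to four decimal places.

Thin lens: 1/f = 1/dₒ + 1/dᵢ → 1/dᵢ = 1/120.8 − 1/2610 = 0.0078950 mm⁻¹, so dᵢ ≈ 126.6624 mm.
Magnification m = dᵢ/dₒ = 126.6624/2610 ≈ 0.04853.

0.0485×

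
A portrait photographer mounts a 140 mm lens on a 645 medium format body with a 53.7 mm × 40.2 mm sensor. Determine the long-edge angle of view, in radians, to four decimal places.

0.3790 rad

Angle of view α = 2·arctan(w/2f) with w = 53.7 mm and f = 140 mm.
w/2f = 0.19179; arctan(0.19179) ≈ 0.1895 rad, so α ≈ 0.3790 rad.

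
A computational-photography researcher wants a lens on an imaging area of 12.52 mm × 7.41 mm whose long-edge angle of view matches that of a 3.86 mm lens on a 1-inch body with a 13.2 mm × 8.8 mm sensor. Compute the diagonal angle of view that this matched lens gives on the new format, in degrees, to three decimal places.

126.567°

Equal long-edge AOV ⇒ f₂ = f₁ · 12.52/13.2 = 3.86 × 0.94848 ≈ 3.6612 mm.
Sensor diagonal = √(12.52² + 7.41²) = √211.6585 ≈ 14.5485 mm.
Diagonal AOV on the new format = 2·arctan(14.5485 / (2 × 3.6612)) = 2·arctan(1.98687) ≈ 126.5675°.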